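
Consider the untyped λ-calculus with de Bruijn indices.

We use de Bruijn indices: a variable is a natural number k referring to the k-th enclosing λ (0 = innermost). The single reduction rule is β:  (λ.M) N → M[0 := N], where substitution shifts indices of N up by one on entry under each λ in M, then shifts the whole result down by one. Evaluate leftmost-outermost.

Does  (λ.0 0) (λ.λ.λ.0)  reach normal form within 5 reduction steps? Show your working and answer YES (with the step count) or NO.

  start: (λ.0 0) (λ.λ.λ.0)
  →1  (λ.λ.λ.0) (λ.λ.λ.0)
  →2  λ.λ.0

Answer: YES — reaches normal form λ.λ.0 in 2 ≤ 5 steps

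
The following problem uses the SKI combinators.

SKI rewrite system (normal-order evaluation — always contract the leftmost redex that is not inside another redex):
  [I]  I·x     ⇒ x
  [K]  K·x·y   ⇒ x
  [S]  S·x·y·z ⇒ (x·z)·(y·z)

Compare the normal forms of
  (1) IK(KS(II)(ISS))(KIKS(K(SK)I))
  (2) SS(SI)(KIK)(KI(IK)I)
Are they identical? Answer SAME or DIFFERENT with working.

Answer: DIFFERENT — A ⇓ S(SS), B ⇓ I

Derivation:
Term A:
  start: IK(KS(II)(ISS))(KIKS(K(SK)I))
  step 1: K(KS(II)(ISS))(KIKS(K(SK)I))
  step 2: KS(II)(ISS)
  step 3: S(ISS)
  step 4: S(SS)

Term B:
  start: SS(SI)(KIK)(KI(IK)I)
  step 1: S(KIK)(SI(KIK))(KI(IK)I)
  step 2: KIK(KI(IK)I)(SI(KIK)(KI(IK)I))
  step 3: I(KI(IK)I)(SI(KIK)(KI(IK)I))
  step 4: KI(IK)I(SI(KIK)(KI(IK)I))
  step 5: II(SI(KIK)(KI(IK)I))
  step 6: I(SI(KIK)(KI(IK)I))
  step 7: SI(KIK)(KI(IK)I)
  step 8: I(KI(IK)I)(KIK(KI(IK)I))
  step 9: KI(IK)I(KIK(KI(IK)I))
  step 10: II(KIK(KI(IK)I))
  step 11: I(KIK(KI(IK)I))
  step 12: KIK(KI(IK)I)
  step 13: I(KI(IK)I)
  step 14: KI(IK)I
  step 15: II
  step 16: I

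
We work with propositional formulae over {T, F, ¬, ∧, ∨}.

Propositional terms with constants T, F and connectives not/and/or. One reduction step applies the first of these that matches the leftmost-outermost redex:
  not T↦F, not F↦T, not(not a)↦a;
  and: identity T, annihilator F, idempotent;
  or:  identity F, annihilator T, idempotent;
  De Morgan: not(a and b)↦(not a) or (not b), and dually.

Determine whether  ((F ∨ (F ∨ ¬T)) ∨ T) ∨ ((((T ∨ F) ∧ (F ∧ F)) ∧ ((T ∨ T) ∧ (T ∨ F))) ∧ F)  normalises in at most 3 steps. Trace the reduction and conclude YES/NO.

Answer: YES — reaches normal form T in 2 ≤ 3 steps

Derivation:
  start: ((F ∨ (F ∨ ¬T)) ∨ T) ∨ ((((T ∨ F) ∧ (F ∧ F)) ∧ ((T ∨ T) ∧ (T ∨ F))) ∧ F)
  →1  T ∨ ((((T ∨ F) ∧ (F ∧ F)) ∧ ((T ∨ T) ∧ (T ∨ F))) ∧ F)
  →2  T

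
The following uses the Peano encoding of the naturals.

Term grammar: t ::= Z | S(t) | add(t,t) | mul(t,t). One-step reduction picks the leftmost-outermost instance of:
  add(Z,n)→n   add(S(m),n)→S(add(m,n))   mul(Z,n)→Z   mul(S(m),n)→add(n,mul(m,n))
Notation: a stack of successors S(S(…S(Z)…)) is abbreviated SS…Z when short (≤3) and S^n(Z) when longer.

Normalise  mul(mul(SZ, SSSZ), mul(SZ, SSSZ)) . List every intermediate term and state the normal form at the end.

Answer: normal form = S^9(Z)  (in 40 steps)

Derivation:
  start: mul(mul(SZ, SSSZ), mul(SZ, SSSZ))
  step 1: mul(add(SSSZ, mul(Z, SSSZ)), mul(SZ, SSSZ))
  step 2: mul(S(add(SSZ, mul(Z, SSSZ))), mul(SZ, SSSZ))
  step 3: add(mul(SZ, SSSZ), mul(add(SSZ, mul(Z, SSSZ)), mul(SZ, SSSZ)))
  step 4: add(add(SSSZ, mul(Z, SSSZ)), mul(add(SSZ, mul(Z, SSSZ)), mul(SZ, SSSZ)))
  step 5: add(S(add(SSZ, mul(Z, SSSZ))), mul(add(SSZ, mul(Z, SSSZ)), mul(SZ, SSSZ)))
  step 6: S(add(add(SSZ, mul(Z, SSSZ)), mul(add(SSZ, mul(Z, SSSZ)), mul(SZ, SSSZ))))
  step 7: S(add(S(add(SZ, mul(Z, SSSZ))), mul(add(SSZ, mul(Z, SSSZ)), mul(SZ, SSSZ))))
  step 8: S(S(add(add(SZ, mul(Z, SSSZ)), mul(add(SSZ, mul(Z, SSSZ)), mul(SZ, SSSZ)))))
  step 9: S(S(add(S(add(Z, mul(Z, SSSZ))), mul(add(SSZ, mul(Z, SSSZ)), mul(SZ, SSSZ)))))
  step 10: S(S(S(add(add(Z, mul(Z, SSSZ)), mul(add(SSZ, mul(Z, SSSZ)), mul(SZ, SSSZ))))))
  step 11: S(S(S(add(mul(Z, SSSZ), mul(add(SSZ, mul(Z, SSSZ)), mul(SZ, SSSZ))))))
  step 12: S(S(S(add(Z, mul(add(SSZ, mul(Z, SSSZ)), mul(SZ, SSSZ))))))
  step 13: S(S(S(mul(add(SSZ, mul(Z, SSSZ)), mul(SZ, SSSZ)))))
  step 14: S(S(S(mul(S(add(SZ, mul(Z, SSSZ))), mul(SZ, SSSZ)))))
  step 15: S(S(S(add(mul(SZ, SSSZ), mul(add(SZ, mul(Z, SSSZ)), mul(SZ, SSSZ))))))
  step 16: S(S(S(add(add(SSSZ, mul(Z, SSSZ)), mul(add(SZ, mul(Z, SSSZ)), mul(SZ, SSSZ))))))
  step 17: S(S(S(add(S(add(SSZ, mul(Z, SSSZ))), mul(add(SZ, mul(Z, SSSZ)), mul(SZ, SSSZ))))))
  step 18: S(S(S(S(add(add(SSZ, mul(Z, SSSZ)), mul(add(SZ, mul(Z, SSSZ)), mul(SZ, SSSZ)))))))
  step 19: S(S(S(S(add(S(add(SZ, mul(Z, SSSZ))), mul(add(SZ, mul(Z, SSSZ)), mul(SZ, SSSZ)))))))
  step 20: S(S(S(S(S(add(add(SZ, mul(Z, SSSZ)), mul(add(SZ, mul(Z, SSSZ)), mul(SZ, SSSZ))))))))
  step 21: S(S(S(S(S(add(S(add(Z, mul(Z, SSSZ))), mul(add(SZ, mul(Z, SSSZ)), mul(SZ, SSSZ))))))))
  step 22: S(S(S(S(S(S(add(add(Z, mul(Z, SSSZ)), mul(add(SZ, mul(Z, SSSZ)), mul(SZ, SSSZ)))))))))
  step 23: S(S(S(S(S(S(add(mul(Z, SSSZ), mul(add(SZ, mul(Z, SSSZ)), mul(SZ, SSSZ)))))))))
  step 24: S(S(S(S(S(S(add(Z, mul(add(SZ, mul(Z, SSSZ)), mul(SZ, SSSZ)))))))))
  step 25: S(S(S(S(S(S(mul(add(SZ, mul(Z, SSSZ)), mul(SZ, SSSZ))))))))
  step 26: S(S(S(S(S(S(mul(S(add(Z, mul(Z, SSSZ))), mul(SZ, SSSZ))))))))
  step 27: S(S(S(S(S(S(add(mul(SZ, SSSZ), mul(add(Z, mul(Z, SSSZ)), mul(SZ, SSSZ)))))))))
  step 28: S(S(S(S(S(S(add(add(SSSZ, mul(Z, SSSZ)), mul(add(Z, mul(Z, SSSZ)), mul(SZ, SSSZ)))))))))
  step 29: S(S(S(S(S(S(add(S(add(SSZ, mul(Z, SSSZ))), mul(add(Z, mul(Z, SSSZ)), mul(SZ, SSSZ)))))))))
  step 30: S(S(S(S(S(S(S(add(add(SSZ, mul(Z, SSSZ)), mul(add(Z, mul(Z, SSSZ)), mul(SZ, SSSZ))))))))))
  step 31: S(S(S(S(S(S(S(add(S(add(SZ, mul(Z, SSSZ))), mul(add(Z, mul(Z, SSSZ)), mul(SZ, SSSZ))))))))))
  step 32: S(S(S(S(S(S(S(S(add(add(SZ, mul(Z, SSSZ)), mul(add(Z, mul(Z, SSSZ)), mul(SZ, SSSZ)))))))))))
  step 33: S(S(S(S(S(S(S(S(add(S(add(Z, mul(Z, SSSZ))), mul(add(Z, mul(Z, SSSZ)), mul(SZ, SSSZ)))))))))))
  step 34: S(S(S(S(S(S(S(S(S(add(add(Z, mul(Z, SSSZ)), mul(add(Z, mul(Z, SSSZ)), mul(SZ, SSSZ))))))))))))
  step 35: S(S(S(S(S(S(S(S(S(add(mul(Z, SSSZ), mul(add(Z, mul(Z, SSSZ)), mul(SZ, SSSZ))))))))))))
  step 36: S(S(S(S(S(S(S(S(S(add(Z, mul(add(Z, mul(Z, SSSZ)), mul(SZ, SSSZ))))))))))))
  step 37: S(S(S(S(S(S(S(S(S(mul(add(Z, mul(Z, SSSZ)), mul(SZ, SSSZ)))))))))))
  step 38: S(S(S(S(S(S(S(S(S(mul(mul(Z, SSSZ), mul(SZ, SSSZ)))))))))))
  step 39: S(S(S(S(S(S(S(S(S(mul(Z, mul(SZ, SSSZ)))))))))))
  step 40: S^9(Z)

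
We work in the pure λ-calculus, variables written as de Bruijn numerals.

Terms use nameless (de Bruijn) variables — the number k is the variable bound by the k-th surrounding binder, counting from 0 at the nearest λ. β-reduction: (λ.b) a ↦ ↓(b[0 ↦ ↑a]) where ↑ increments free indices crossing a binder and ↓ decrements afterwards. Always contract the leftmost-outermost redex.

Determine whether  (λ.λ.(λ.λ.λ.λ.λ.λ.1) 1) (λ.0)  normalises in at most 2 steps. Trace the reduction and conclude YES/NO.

  start: (λ.λ.(λ.λ.λ.λ.λ.λ.1) 1) (λ.0)
  →1  λ.(λ.λ.λ.λ.λ.λ.1) (λ.0)
  →2  λ.λ.λ.λ.λ.λ.1

Answer: YES — reaches normal form λ.λ.λ.λ.λ.λ.1 in 2 ≤ 2 steps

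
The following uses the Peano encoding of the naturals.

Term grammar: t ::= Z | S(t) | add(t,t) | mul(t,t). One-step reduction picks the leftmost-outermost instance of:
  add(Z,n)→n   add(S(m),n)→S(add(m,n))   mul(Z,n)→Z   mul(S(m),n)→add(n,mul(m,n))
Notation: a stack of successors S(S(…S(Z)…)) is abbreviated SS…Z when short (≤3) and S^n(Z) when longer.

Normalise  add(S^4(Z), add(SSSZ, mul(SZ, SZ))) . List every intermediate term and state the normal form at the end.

Answer: normal form = S^8(Z)  (in 13 steps)

Reduction:
  start: add(S^4(Z), add(SSSZ, mul(SZ, SZ)))
  step 1: S(add(SSSZ, add(SSSZ, mul(SZ, SZ))))
  step 2: S(S(add(SSZ, add(SSSZ, mul(SZ, SZ)))))
  step 3: S(S(S(add(SZ, add(SSSZ, mul(SZ, SZ))))))
  step 4: S(S(S(S(add(Z, add(SSSZ, mul(SZ, SZ)))))))
  step 5: S(S(S(S(add(SSSZ, mul(SZ, SZ))))))
  step 6: S(S(S(S(S(add(SSZ, mul(SZ, SZ)))))))
  step 7: S(S(S(S(S(S(add(SZ, mul(SZ, SZ))))))))
  step 8: S(S(S(S(S(S(S(add(Z, mul(SZ, SZ)))))))))
  step 9: S(S(S(S(S(S(S(mul(SZ, SZ))))))))
  step 10: S(S(S(S(S(S(S(add(SZ, mul(Z, SZ)))))))))
  step 11: S(S(S(S(S(S(S(S(add(Z, mul(Z, SZ))))))))))
  step 12: S(S(S(S(S(S(S(S(mul(Z, SZ)))))))))
  step 13: S^8(Z)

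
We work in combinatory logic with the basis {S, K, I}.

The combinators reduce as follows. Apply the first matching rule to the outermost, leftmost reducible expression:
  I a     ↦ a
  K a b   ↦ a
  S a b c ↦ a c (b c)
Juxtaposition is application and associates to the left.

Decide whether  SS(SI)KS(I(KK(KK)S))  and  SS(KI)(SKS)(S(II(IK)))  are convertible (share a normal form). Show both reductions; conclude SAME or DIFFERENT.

Term A:
  start: SS(SI)KS(I(KK(KK)S))
  [1] SK(SIK)S(I(KK(KK)S))
  [2] KS(SIKS)(I(KK(KK)S))
  [3] S(I(KK(KK)S))
  [4] S(KK(KK)S)
  [5] S(KS)

Term B:
  start: SS(KI)(SKS)(S(II(IK)))
  [1] S(SKS)(KI(SKS))(S(II(IK)))
  [2] SKS(S(II(IK)))(KI(SKS)(S(II(IK))))
  [3] K(S(II(IK)))(S(S(II(IK))))(KI(SKS)(S(II(IK))))
  [4] S(II(IK))(KI(SKS)(S(II(IK))))
  [5] S(I(IK))(KI(SKS)(S(II(IK))))
  [6] S(IK)(KI(SKS)(S(II(IK))))
  [7] SK(KI(SKS)(S(II(IK))))
  [8] SK(I(S(II(IK))))
  [9] SK(S(II(IK)))
  [10] SK(S(I(IK)))
  [11] SK(S(IK))
  [12] SK(SK)

Answer: DIFFERENT — A ⇓ S(KS), B ⇓ SK(SK)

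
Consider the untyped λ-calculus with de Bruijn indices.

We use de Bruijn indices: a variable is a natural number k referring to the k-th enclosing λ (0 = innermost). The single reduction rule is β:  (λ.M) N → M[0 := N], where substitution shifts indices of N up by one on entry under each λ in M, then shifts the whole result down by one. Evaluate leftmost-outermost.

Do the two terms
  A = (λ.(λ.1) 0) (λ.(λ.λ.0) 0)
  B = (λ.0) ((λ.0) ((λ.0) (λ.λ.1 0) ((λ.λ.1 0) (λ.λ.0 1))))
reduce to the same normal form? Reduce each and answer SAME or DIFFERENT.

Term A:
  start: (λ.(λ.1) 0) (λ.(λ.λ.0) 0)
  step 1: (λ.λ.(λ.λ.0) 0) (λ.(λ.λ.0) 0)
  step 2: λ.(λ.λ.0) 0
  step 3: λ.λ.0

Term B:
  start: (λ.0) ((λ.0) ((λ.0) (λ.λ.1 0) ((λ.λ.1 0) (λ.λ.0 1))))
  step 1: (λ.0) ((λ.0) (λ.λ.1 0) ((λ.λ.1 0) (λ.λ.0 1)))
  step 2: (λ.0) (λ.λ.1 0) ((λ.λ.1 0) (λ.λ.0 1))
  step 3: (λ.λ.1 0) ((λ.λ.1 0) (λ.λ.0 1))
  step 4: λ.(λ.λ.1 0) (λ.λ.0 1) 0
  step 5: λ.(λ.(λ.λ.0 1) 0) 0
  step 6: λ.(λ.λ.0 1) 0
  step 7: λ.λ.0 1

Answer: DIFFERENT — A ⇓ λ.λ.0, B ⇓ λ.λ.0 1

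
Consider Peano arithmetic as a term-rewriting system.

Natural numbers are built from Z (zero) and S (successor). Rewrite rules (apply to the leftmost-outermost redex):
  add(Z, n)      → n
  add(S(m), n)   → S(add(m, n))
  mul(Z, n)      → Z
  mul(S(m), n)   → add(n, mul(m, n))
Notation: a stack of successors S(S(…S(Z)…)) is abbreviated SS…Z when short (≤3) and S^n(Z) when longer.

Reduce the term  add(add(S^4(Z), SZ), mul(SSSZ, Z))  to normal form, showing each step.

  start: add(add(S^4(Z), SZ), mul(SSSZ, Z))
  [1] add(S(add(SSSZ, SZ)), mul(SSSZ, Z))
  [2] S(add(add(SSSZ, SZ), mul(SSSZ, Z)))
  [3] S(add(S(add(SSZ, SZ)), mul(SSSZ, Z)))
  [4] S(S(add(add(SSZ, SZ), mul(SSSZ, Z))))
  [5] S(S(add(S(add(SZ, SZ)), mul(SSSZ, Z))))
  [6] S(S(S(add(add(SZ, SZ), mul(SSSZ, Z)))))
  [7] S(S(S(add(S(add(Z, SZ)), mul(SSSZ, Z)))))
  [8] S(S(S(S(add(add(Z, SZ), mul(SSSZ, Z))))))
  [9] S(S(S(S(add(SZ, mul(SSSZ, Z))))))
  [10] S(S(S(S(S(add(Z, mul(SSSZ, Z)))))))
  [11] S(S(S(S(S(mul(SSSZ, Z))))))
  [12] S(S(S(S(S(add(Z, mul(SSZ, Z)))))))
  [13] S(S(S(S(S(mul(SSZ, Z))))))
  [14] S(S(S(S(S(add(Z, mul(SZ, Z)))))))
  [15] S(S(S(S(S(mul(SZ, Z))))))
  [16] S(S(S(S(S(add(Z, mul(Z, Z)))))))
  [17] S(S(S(S(S(mul(Z, Z))))))
  [18] S^5(Z)

Answer: normal form = S^5(Z)  (in 18 steps)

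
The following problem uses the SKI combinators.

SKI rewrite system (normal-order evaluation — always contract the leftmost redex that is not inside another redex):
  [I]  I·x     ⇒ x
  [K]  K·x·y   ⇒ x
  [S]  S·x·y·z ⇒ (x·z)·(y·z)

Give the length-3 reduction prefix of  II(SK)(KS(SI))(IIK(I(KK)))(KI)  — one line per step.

  start: II(SK)(KS(SI))(IIK(I(KK)))(KI)
  [1] I(SK)(KS(SI))(IIK(I(KK)))(KI)
  [2] SK(KS(SI))(IIK(I(KK)))(KI)
  [3] K(IIK(I(KK)))(KS(SI)(IIK(I(KK))))(KI)

Answer: after 3 steps: K(IIK(I(KK)))(KS(SI)(IIK(I(KK))))(KI)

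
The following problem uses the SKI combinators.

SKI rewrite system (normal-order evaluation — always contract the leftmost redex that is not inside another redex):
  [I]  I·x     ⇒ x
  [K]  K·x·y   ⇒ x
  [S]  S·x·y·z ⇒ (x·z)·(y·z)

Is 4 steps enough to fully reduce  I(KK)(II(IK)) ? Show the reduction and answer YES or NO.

  start: I(KK)(II(IK))
  [1] KK(II(IK))
  [2] K

Answer: YES — reaches normal form K in 2 ≤ 4 steps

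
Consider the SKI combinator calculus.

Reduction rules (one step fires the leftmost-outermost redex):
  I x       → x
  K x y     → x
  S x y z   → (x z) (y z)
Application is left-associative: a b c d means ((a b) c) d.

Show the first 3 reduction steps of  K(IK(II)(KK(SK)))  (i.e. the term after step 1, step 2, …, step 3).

  start: K(IK(II)(KK(SK)))
  [1] K(K(II)(KK(SK)))
  [2] K(II)
  [3] KI

Answer: after 3 steps: KI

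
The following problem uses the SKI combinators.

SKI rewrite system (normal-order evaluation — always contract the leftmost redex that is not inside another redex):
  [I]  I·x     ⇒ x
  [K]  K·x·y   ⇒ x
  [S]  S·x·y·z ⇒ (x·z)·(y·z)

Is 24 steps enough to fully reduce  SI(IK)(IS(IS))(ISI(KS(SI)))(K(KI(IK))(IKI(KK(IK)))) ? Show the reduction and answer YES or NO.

  start: SI(IK)(IS(IS))(ISI(KS(SI)))(K(KI(IK))(IKI(KK(IK))))
  →1  I(IS(IS))(IK(IS(IS)))(ISI(KS(SI)))(K(KI(IK))(IKI(KK(IK))))
  →2  IS(IS)(IK(IS(IS)))(ISI(KS(SI)))(K(KI(IK))(IKI(KK(IK))))
  →3  S(IS)(IK(IS(IS)))(ISI(KS(SI)))(K(KI(IK))(IKI(KK(IK))))
  →4  IS(ISI(KS(SI)))(IK(IS(IS))(ISI(KS(SI))))(K(KI(IK))(IKI(KK(IK))))
  →5  S(ISI(KS(SI)))(IK(IS(IS))(ISI(KS(SI))))(K(KI(IK))(IKI(KK(IK))))
  →6  ISI(KS(SI))(K(KI(IK))(IKI(KK(IK))))(IK(IS(IS))(ISI(KS(SI)))(K(KI(IK))(IKI(KK(IK)))))
  →7  SI(KS(SI))(K(KI(IK))(IKI(KK(IK))))(IK(IS(IS))(ISI(KS(SI)))(K(KI(IK))(IKI(KK(IK)))))
  →8  I(K(KI(IK))(IKI(KK(IK))))(KS(SI)(K(KI(IK))(IKI(KK(IK)))))(IK(IS(IS))(ISI(KS(SI)))(K(KI(IK))(IKI(KK(IK)))))
  →9  K(KI(IK))(IKI(KK(IK)))(KS(SI)(K(KI(IK))(IKI(KK(IK)))))(IK(IS(IS))(ISI(KS(SI)))(K(KI(IK))(IKI(KK(IK)))))
  →10  KI(IK)(KS(SI)(K(KI(IK))(IKI(KK(IK)))))(IK(IS(IS))(ISI(KS(SI)))(K(KI(IK))(IKI(KK(IK)))))
  →11  I(KS(SI)(K(KI(IK))(IKI(KK(IK)))))(IK(IS(IS))(ISI(KS(SI)))(K(KI(IK))(IKI(KK(IK)))))
  →12  KS(SI)(K(KI(IK))(IKI(KK(IK))))(IK(IS(IS))(ISI(KS(SI)))(K(KI(IK))(IKI(KK(IK)))))
  →13  S(K(KI(IK))(IKI(KK(IK))))(IK(IS(IS))(ISI(KS(SI)))(K(KI(IK))(IKI(KK(IK)))))
  →14  S(KI(IK))(IK(IS(IS))(ISI(KS(SI)))(K(KI(IK))(IKI(KK(IK)))))
  →15  SI(IK(IS(IS))(ISI(KS(SI)))(K(KI(IK))(IKI(KK(IK)))))
  →16  SI(K(IS(IS))(ISI(KS(SI)))(K(KI(IK))(IKI(KK(IK)))))
  →17  SI(IS(IS)(K(KI(IK))(IKI(KK(IK)))))
  →18  SI(S(IS)(K(KI(IK))(IKI(KK(IK)))))
  →19  SI(SS(K(KI(IK))(IKI(KK(IK)))))
  →20  SI(SS(KI(IK)))
  →21  SI(SSI)

Answer: YES — reaches normal form SI(SSI) in 21 ≤ 24 steps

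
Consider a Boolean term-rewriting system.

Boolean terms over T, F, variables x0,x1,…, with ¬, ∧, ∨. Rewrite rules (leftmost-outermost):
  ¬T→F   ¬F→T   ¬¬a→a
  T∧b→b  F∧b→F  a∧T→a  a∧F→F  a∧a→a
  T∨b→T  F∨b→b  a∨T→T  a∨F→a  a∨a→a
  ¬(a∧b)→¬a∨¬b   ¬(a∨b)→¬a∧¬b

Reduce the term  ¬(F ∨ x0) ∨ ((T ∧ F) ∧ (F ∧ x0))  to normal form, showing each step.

Answer: normal form = ¬x0  (in 6 steps)

Working:
  start: ¬(F ∨ x0) ∨ ((T ∧ F) ∧ (F ∧ x0))
  [1] (¬F ∧ ¬x0) ∨ ((T ∧ F) ∧ (F ∧ x0))
  [2] (T ∧ ¬x0) ∨ ((T ∧ F) ∧ (F ∧ x0))
  [3] ¬x0 ∨ ((T ∧ F) ∧ (F ∧ x0))
  [4] ¬x0 ∨ (F ∧ (F ∧ x0))
  [5] ¬x0 ∨ F
  [6] ¬x0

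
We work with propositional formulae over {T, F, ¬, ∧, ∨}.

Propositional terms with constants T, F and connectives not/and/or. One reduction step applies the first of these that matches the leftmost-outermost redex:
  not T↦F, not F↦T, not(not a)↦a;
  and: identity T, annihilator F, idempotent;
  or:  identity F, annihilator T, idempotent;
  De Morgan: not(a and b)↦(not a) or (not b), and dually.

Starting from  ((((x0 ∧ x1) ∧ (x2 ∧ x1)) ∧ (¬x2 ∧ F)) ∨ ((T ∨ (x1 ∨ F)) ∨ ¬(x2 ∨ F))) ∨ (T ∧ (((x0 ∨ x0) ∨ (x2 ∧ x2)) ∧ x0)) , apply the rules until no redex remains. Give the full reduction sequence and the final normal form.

Answer: normal form = T  (in 6 steps)

Derivation:
  start: ((((x0 ∧ x1) ∧ (x2 ∧ x1)) ∧ (¬x2 ∧ F)) ∨ ((T ∨ (x1 ∨ F)) ∨ ¬(x2 ∨ F))) ∨ (T ∧ (((x0 ∨ x0) ∨ (x2 ∧ x2)) ∧ x0))
  step 1: ((((x0 ∧ x1) ∧ (x2 ∧ x1)) ∧ F) ∨ ((T ∨ (x1 ∨ F)) ∨ ¬(x2 ∨ F))) ∨ (T ∧ (((x0 ∨ x0) ∨ (x2 ∧ x2)) ∧ x0))
  step 2: (F ∨ ((T ∨ (x1 ∨ F)) ∨ ¬(x2 ∨ F))) ∨ (T ∧ (((x0 ∨ x0) ∨ (x2 ∧ x2)) ∧ x0))
  step 3: ((T ∨ (x1 ∨ F)) ∨ ¬(x2 ∨ F)) ∨ (T ∧ (((x0 ∨ x0) ∨ (x2 ∧ x2)) ∧ x0))
  step 4: (T ∨ ¬(x2 ∨ F)) ∨ (T ∧ (((x0 ∨ x0) ∨ (x2 ∧ x2)) ∧ x0))
  step 5: T ∨ (T ∧ (((x0 ∨ x0) ∨ (x2 ∧ x2)) ∧ x0))
  step 6: T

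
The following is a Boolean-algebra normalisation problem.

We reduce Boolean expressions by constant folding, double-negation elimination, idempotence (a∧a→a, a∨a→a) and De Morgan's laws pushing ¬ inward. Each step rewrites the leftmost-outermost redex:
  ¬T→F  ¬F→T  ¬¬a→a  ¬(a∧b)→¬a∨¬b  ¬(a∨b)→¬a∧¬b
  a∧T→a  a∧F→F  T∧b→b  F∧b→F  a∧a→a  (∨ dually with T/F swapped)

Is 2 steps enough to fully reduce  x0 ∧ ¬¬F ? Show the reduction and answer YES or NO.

Answer: YES — reaches normal form F in 2 ≤ 2 steps

Reduction:
  start: x0 ∧ ¬¬F
  [1] x0 ∧ F
  [2] F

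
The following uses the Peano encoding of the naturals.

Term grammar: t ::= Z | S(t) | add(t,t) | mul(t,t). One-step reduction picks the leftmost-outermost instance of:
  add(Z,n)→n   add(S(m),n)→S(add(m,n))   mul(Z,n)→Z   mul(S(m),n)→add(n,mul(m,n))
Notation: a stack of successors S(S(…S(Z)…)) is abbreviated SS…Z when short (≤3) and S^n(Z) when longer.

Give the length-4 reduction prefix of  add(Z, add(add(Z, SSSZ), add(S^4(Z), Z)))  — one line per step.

  start: add(Z, add(add(Z, SSSZ), add(S^4(Z), Z)))
  step 1: add(add(Z, SSSZ), add(S^4(Z), Z))
  step 2: add(SSSZ, add(S^4(Z), Z))
  step 3: S(add(SSZ, add(S^4(Z), Z)))
  step 4: S(S(add(SZ, add(S^4(Z), Z))))

Answer: after 4 steps: S(S(add(SZ, add(S^4(Z), Z))))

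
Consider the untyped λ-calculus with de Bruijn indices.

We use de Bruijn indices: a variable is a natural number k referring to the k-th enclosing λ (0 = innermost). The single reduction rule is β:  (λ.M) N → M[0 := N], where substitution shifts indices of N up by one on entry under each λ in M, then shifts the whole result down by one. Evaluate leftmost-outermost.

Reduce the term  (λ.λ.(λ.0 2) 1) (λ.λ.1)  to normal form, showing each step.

Answer: normal form = λ.λ.λ.λ.1  (in 3 steps)

Derivation:
  start: (λ.λ.(λ.0 2) 1) (λ.λ.1)
  →1  λ.(λ.0 (λ.λ.1)) (λ.λ.1)
  →2  λ.(λ.λ.1) (λ.λ.1)
  →3  λ.λ.λ.λ.1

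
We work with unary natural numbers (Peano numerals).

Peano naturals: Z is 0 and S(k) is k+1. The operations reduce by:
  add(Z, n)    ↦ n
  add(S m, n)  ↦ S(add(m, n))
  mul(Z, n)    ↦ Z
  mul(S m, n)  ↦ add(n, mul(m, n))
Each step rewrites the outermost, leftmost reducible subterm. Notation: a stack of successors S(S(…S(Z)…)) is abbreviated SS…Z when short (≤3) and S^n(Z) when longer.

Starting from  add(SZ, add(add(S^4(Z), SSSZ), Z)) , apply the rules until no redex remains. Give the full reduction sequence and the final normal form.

  start: add(SZ, add(add(S^4(Z), SSSZ), Z))
  [1] S(add(Z, add(add(S^4(Z), SSSZ), Z)))
  [2] S(add(add(S^4(Z), SSSZ), Z))
  [3] S(add(S(add(SSSZ, SSSZ)), Z))
  [4] S(S(add(add(SSSZ, SSSZ), Z)))
  [5] S(S(add(S(add(SSZ, SSSZ)), Z)))
  [6] S(S(S(add(add(SSZ, SSSZ), Z))))
  [7] S(S(S(add(S(add(SZ, SSSZ)), Z))))
  [8] S(S(S(S(add(add(SZ, SSSZ), Z)))))
  [9] S(S(S(S(add(S(add(Z, SSSZ)), Z)))))
  [10] S(S(S(S(S(add(add(Z, SSSZ), Z))))))
  [11] S(S(S(S(S(add(SSSZ, Z))))))
  [12] S(S(S(S(S(S(add(SSZ, Z)))))))
  [13] S(S(S(S(S(S(S(add(SZ, Z))))))))
  [14] S(S(S(S(S(S(S(S(add(Z, Z)))))))))
  [15] S^8(Z)

Answer: normal form = S^8(Z)  (in 15 steps)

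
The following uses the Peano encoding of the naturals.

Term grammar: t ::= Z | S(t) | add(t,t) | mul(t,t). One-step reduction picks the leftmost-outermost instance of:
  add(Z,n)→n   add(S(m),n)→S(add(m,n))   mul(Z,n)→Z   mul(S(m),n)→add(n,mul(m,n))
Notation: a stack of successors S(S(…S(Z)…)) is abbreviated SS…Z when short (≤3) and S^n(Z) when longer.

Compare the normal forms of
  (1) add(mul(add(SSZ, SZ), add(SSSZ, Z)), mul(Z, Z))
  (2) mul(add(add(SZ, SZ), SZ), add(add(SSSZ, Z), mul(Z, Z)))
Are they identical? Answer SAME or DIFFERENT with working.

Answer: SAME — A ⇓ S^9(Z), B ⇓ S^9(Z)

Reduction:
Term A:
  start: add(mul(add(SSZ, SZ), add(SSSZ, Z)), mul(Z, Z))
  step 1: add(mul(S(add(SZ, SZ)), add(SSSZ, Z)), mul(Z, Z))
  step 2: add(add(add(SSSZ, Z), mul(add(SZ, SZ), add(SSSZ, Z))), mul(Z, Z))
  step 3: add(add(S(add(SSZ, Z)), mul(add(SZ, SZ), add(SSSZ, Z))), mul(Z, Z))
  step 4: add(S(add(add(SSZ, Z), mul(add(SZ, SZ), add(SSSZ, Z)))), mul(Z, Z))
  step 5: S(add(add(add(SSZ, Z), mul(add(SZ, SZ), add(SSSZ, Z))), mul(Z, Z)))
  step 6: S(add(add(S(add(SZ, Z)), mul(add(SZ, SZ), add(SSSZ, Z))), mul(Z, Z)))
  step 7: S(add(S(add(add(SZ, Z), mul(add(SZ, SZ), add(SSSZ, Z)))), mul(Z, Z)))
  step 8: S(S(add(add(add(SZ, Z), mul(add(SZ, SZ), add(SSSZ, Z))), mul(Z, Z))))
  step 9: S(S(add(add(S(add(Z, Z)), mul(add(SZ, SZ), add(SSSZ, Z))), mul(Z, Z))))
  step 10: S(S(add(S(add(add(Z, Z), mul(add(SZ, SZ), add(SSSZ, Z)))), mul(Z, Z))))
  step 11: S(S(S(add(add(add(Z, Z), mul(add(SZ, SZ), add(SSSZ, Z))), mul(Z, Z)))))
  step 12: S(S(S(add(add(Z, mul(add(SZ, SZ), add(SSSZ, Z))), mul(Z, Z)))))
  step 13: S(S(S(add(mul(add(SZ, SZ), add(SSSZ, Z)), mul(Z, Z)))))
  step 14: S(S(S(add(mul(S(add(Z, SZ)), add(SSSZ, Z)), mul(Z, Z)))))
  step 15: S(S(S(add(add(add(SSSZ, Z), mul(add(Z, SZ), add(SSSZ, Z))), mul(Z, Z)))))
  step 16: S(S(S(add(add(S(add(SSZ, Z)), mul(add(Z, SZ), add(SSSZ, Z))), mul(Z, Z)))))
  step 17: S(S(S(add(S(add(add(SSZ, Z), mul(add(Z, SZ), add(SSSZ, Z)))), mul(Z, Z)))))
  step 18: S(S(S(S(add(add(add(SSZ, Z), mul(add(Z, SZ), add(SSSZ, Z))), mul(Z, Z))))))
  step 19: S(S(S(S(add(add(S(add(SZ, Z)), mul(add(Z, SZ), add(SSSZ, Z))), mul(Z, Z))))))
  step 20: S(S(S(S(add(S(add(add(SZ, Z), mul(add(Z, SZ), add(SSSZ, Z)))), mul(Z, Z))))))
  step 21: S(S(S(S(S(add(add(add(SZ, Z), mul(add(Z, SZ), add(SSSZ, Z))), mul(Z, Z)))))))
  step 22: S(S(S(S(S(add(add(S(add(Z, Z)), mul(add(Z, SZ), add(SSSZ, Z))), mul(Z, Z)))))))
  step 23: S(S(S(S(S(add(S(add(add(Z, Z), mul(add(Z, SZ), add(SSSZ, Z)))), mul(Z, Z)))))))
  step 24: S(S(S(S(S(S(add(add(add(Z, Z), mul(add(Z, SZ), add(SSSZ, Z))), mul(Z, Z))))))))
  step 25: S(S(S(S(S(S(add(add(Z, mul(add(Z, SZ), add(SSSZ, Z))), mul(Z, Z))))))))
  step 26: S(S(S(S(S(S(add(mul(add(Z, SZ), add(SSSZ, Z)), mul(Z, Z))))))))
  step 27: S(S(S(S(S(S(add(mul(SZ, add(SSSZ, Z)), mul(Z, Z))))))))
  step 28: S(S(S(S(S(S(add(add(add(SSSZ, Z), mul(Z, add(SSSZ, Z))), mul(Z, Z))))))))
  step 29: S(S(S(S(S(S(add(add(S(add(SSZ, Z)), mul(Z, add(SSSZ, Z))), mul(Z, Z))))))))
  step 30: S(S(S(S(S(S(add(S(add(add(SSZ, Z), mul(Z, add(SSSZ, Z)))), mul(Z, Z))))))))
  step 31: S(S(S(S(S(S(S(add(add(add(SSZ, Z), mul(Z, add(SSSZ, Z))), mul(Z, Z)))))))))
  step 32: S(S(S(S(S(S(S(add(add(S(add(SZ, Z)), mul(Z, add(SSSZ, Z))), mul(Z, Z)))))))))
  step 33: S(S(S(S(S(S(S(add(S(add(add(SZ, Z), mul(Z, add(SSSZ, Z)))), mul(Z, Z)))))))))
  step 34: S(S(S(S(S(S(S(S(add(add(add(SZ, Z), mul(Z, add(SSSZ, Z))), mul(Z, Z))))))))))
  step 35: S(S(S(S(S(S(S(S(add(add(S(add(Z, Z)), mul(Z, add(SSSZ, Z))), mul(Z, Z))))))))))
  step 36: S(S(S(S(S(S(S(S(add(S(add(add(Z, Z), mul(Z, add(SSSZ, Z)))), mul(Z, Z))))))))))
  step 37: S(S(S(S(S(S(S(S(S(add(add(add(Z, Z), mul(Z, add(SSSZ, Z))), mul(Z, Z)))))))))))
  step 38: S(S(S(S(S(S(S(S(S(add(add(Z, mul(Z, add(SSSZ, Z))), mul(Z, Z)))))))))))
  step 39: S(S(S(S(S(S(S(S(S(add(mul(Z, add(SSSZ, Z)), mul(Z, Z)))))))))))
  step 40: S(S(S(S(S(S(S(S(S(add(Z, mul(Z, Z)))))))))))
  step 41: S(S(S(S(S(S(S(S(S(mul(Z, Z))))))))))
  step 42: S^9(Z)

Term B:
  start: mul(add(add(SZ, SZ), SZ), add(add(SSSZ, Z), mul(Z, Z)))
  step 1: mul(add(S(add(Z, SZ)), SZ), add(add(SSSZ, Z), mul(Z, Z)))
  step 2: mul(S(add(add(Z, SZ), SZ)), add(add(SSSZ, Z), mul(Z, Z)))
  step 3: add(add(add(SSSZ, Z), mul(Z, Z)), mul(add(add(Z, SZ), SZ), add(add(SSSZ, Z), mul(Z, Z))))
  step 4: add(add(S(add(SSZ, Z)), mul(Z, Z)), mul(add(add(Z, SZ), SZ), add(add(SSSZ, Z), mul(Z, Z))))
  step 5: add(S(add(add(SSZ, Z), mul(Z, Z))), mul(add(add(Z, SZ), SZ), add(add(SSSZ, Z), mul(Z, Z))))
  step 6: S(add(add(add(SSZ, Z), mul(Z, Z)), mul(add(add(Z, SZ), SZ), add(add(SSSZ, Z), mul(Z, Z)))))
  step 7: S(add(add(S(add(SZ, Z)), mul(Z, Z)), mul(add(add(Z, SZ), SZ), add(add(SSSZ, Z), mul(Z, Z)))))
  step 8: S(add(S(add(add(SZ, Z), mul(Z, Z))), mul(add(add(Z, SZ), SZ), add(add(SSSZ, Z), mul(Z, Z)))))
  step 9: S(S(add(add(add(SZ, Z), mul(Z, Z)), mul(add(add(Z, SZ), SZ), add(add(SSSZ, Z), mul(Z, Z))))))
  step 10: S(S(add(add(S(add(Z, Z)), mul(Z, Z)), mul(add(add(Z, SZ), SZ), add(add(SSSZ, Z), mul(Z, Z))))))
  step 11: S(S(add(S(add(add(Z, Z), mul(Z, Z))), mul(add(add(Z, SZ), SZ), add(add(SSSZ, Z), mul(Z, Z))))))
  step 12: S(S(S(add(add(add(Z, Z), mul(Z, Z)), mul(add(add(Z, SZ), SZ), add(add(SSSZ, Z), mul(Z, Z)))))))
  step 13: S(S(S(add(add(Z, mul(Z, Z)), mul(add(add(Z, SZ), SZ), add(add(SSSZ, Z), mul(Z, Z)))))))
  step 14: S(S(S(add(mul(Z, Z), mul(add(add(Z, SZ), SZ), add(add(SSSZ, Z), mul(Z, Z)))))))
  step 15: S(S(S(add(Z, mul(add(add(Z, SZ), SZ), add(add(SSSZ, Z), mul(Z, Z)))))))
  step 16: S(S(S(mul(add(add(Z, SZ), SZ), add(add(SSSZ, Z), mul(Z, Z))))))
  step 17: S(S(S(mul(add(SZ, SZ), add(add(SSSZ, Z), mul(Z, Z))))))
  step 18: S(S(S(mul(S(add(Z, SZ)), add(add(SSSZ, Z), mul(Z, Z))))))
  step 19: S(S(S(add(add(add(SSSZ, Z), mul(Z, Z)), mul(add(Z, SZ), add(add(SSSZ, Z), mul(Z, Z)))))))
  step 20: S(S(S(add(add(S(add(SSZ, Z)), mul(Z, Z)), mul(add(Z, SZ), add(add(SSSZ, Z), mul(Z, Z)))))))
  step 21: S(S(S(add(S(add(add(SSZ, Z), mul(Z, Z))), mul(add(Z, SZ), add(add(SSSZ, Z), mul(Z, Z)))))))
  step 22: S(S(S(S(add(add(add(SSZ, Z), mul(Z, Z)), mul(add(Z, SZ), add(add(SSSZ, Z), mul(Z, Z))))))))
  step 23: S(S(S(S(add(add(S(add(SZ, Z)), mul(Z, Z)), mul(add(Z, SZ), add(add(SSSZ, Z), mul(Z, Z))))))))
  step 24: S(S(S(S(add(S(add(add(SZ, Z), mul(Z, Z))), mul(add(Z, SZ), add(add(SSSZ, Z), mul(Z, Z))))))))
  step 25: S(S(S(S(S(add(add(add(SZ, Z), mul(Z, Z)), mul(add(Z, SZ), add(add(SSSZ, Z), mul(Z, Z)))))))))
  step 26: S(S(S(S(S(add(add(S(add(Z, Z)), mul(Z, Z)), mul(add(Z, SZ), add(add(SSSZ, Z), mul(Z, Z)))))))))
  step 27: S(S(S(S(S(add(S(add(add(Z, Z), mul(Z, Z))), mul(add(Z, SZ), add(add(SSSZ, Z), mul(Z, Z)))))))))
  step 28: S(S(S(S(S(S(add(add(add(Z, Z), mul(Z, Z)), mul(add(Z, SZ), add(add(SSSZ, Z), mul(Z, Z))))))))))
  step 29: S(S(S(S(S(S(add(add(Z, mul(Z, Z)), mul(add(Z, SZ), add(add(SSSZ, Z), mul(Z, Z))))))))))
  step 30: S(S(S(S(S(S(add(mul(Z, Z), mul(add(Z, SZ), add(add(SSSZ, Z), mul(Z, Z))))))))))
  step 31: S(S(S(S(S(S(add(Z, mul(add(Z, SZ), add(add(SSSZ, Z), mul(Z, Z))))))))))
  step 32: S(S(S(S(S(S(mul(add(Z, SZ), add(add(SSSZ, Z), mul(Z, Z)))))))))
  step 33: S(S(S(S(S(S(mul(SZ, add(add(SSSZ, Z), mul(Z, Z)))))))))
  step 34: S(S(S(S(S(S(add(add(add(SSSZ, Z), mul(Z, Z)), mul(Z, add(add(SSSZ, Z), mul(Z, Z))))))))))
  step 35: S(S(S(S(S(S(add(add(S(add(SSZ, Z)), mul(Z, Z)), mul(Z, add(add(SSSZ, Z), mul(Z, Z))))))))))
  step 36: S(S(S(S(S(S(add(S(add(add(SSZ, Z), mul(Z, Z))), mul(Z, add(add(SSSZ, Z), mul(Z, Z))))))))))
  step 37: S(S(S(S(S(S(S(add(add(add(SSZ, Z), mul(Z, Z)), mul(Z, add(add(SSSZ, Z), mul(Z, Z)))))))))))
  step 38: S(S(S(S(S(S(S(add(add(S(add(SZ, Z)), mul(Z, Z)), mul(Z, add(add(SSSZ, Z), mul(Z, Z)))))))))))
  step 39: S(S(S(S(S(S(S(add(S(add(add(SZ, Z), mul(Z, Z))), mul(Z, add(add(SSSZ, Z), mul(Z, Z)))))))))))
  step 40: S(S(S(S(S(S(S(S(add(add(add(SZ, Z), mul(Z, Z)), mul(Z, add(add(SSSZ, Z), mul(Z, Z))))))))))))
  step 41: S(S(S(S(S(S(S(S(add(add(S(add(Z, Z)), mul(Z, Z)), mul(Z, add(add(SSSZ, Z), mul(Z, Z))))))))))))
  step 42: S(S(S(S(S(S(S(S(add(S(add(add(Z, Z), mul(Z, Z))), mul(Z, add(add(SSSZ, Z), mul(Z, Z))))))))))))
  step 43: S(S(S(S(S(S(S(S(S(add(add(add(Z, Z), mul(Z, Z)), mul(Z, add(add(SSSZ, Z), mul(Z, Z)))))))))))))
  step 44: S(S(S(S(S(S(S(S(S(add(add(Z, mul(Z, Z)), mul(Z, add(add(SSSZ, Z), mul(Z, Z)))))))))))))
  step 45: S(S(S(S(S(S(S(S(S(add(mul(Z, Z), mul(Z, add(add(SSSZ, Z), mul(Z, Z)))))))))))))
  step 46: S(S(S(S(S(S(S(S(S(add(Z, mul(Z, add(add(SSSZ, Z), mul(Z, Z)))))))))))))
  step 47: S(S(S(S(S(S(S(S(S(mul(Z, add(add(SSSZ, Z), mul(Z, Z))))))))))))
  step 48: S^9(Z)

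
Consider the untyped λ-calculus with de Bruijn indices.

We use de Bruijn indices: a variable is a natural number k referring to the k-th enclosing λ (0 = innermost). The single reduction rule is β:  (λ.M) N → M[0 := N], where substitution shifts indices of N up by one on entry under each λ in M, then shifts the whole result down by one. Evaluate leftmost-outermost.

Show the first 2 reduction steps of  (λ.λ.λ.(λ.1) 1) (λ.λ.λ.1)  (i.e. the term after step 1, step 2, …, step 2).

Answer: after 2 steps: λ.λ.0

Reduction:
  start: (λ.λ.λ.(λ.1) 1) (λ.λ.λ.1)
  [1] λ.λ.(λ.1) 1
  [2] λ.λ.0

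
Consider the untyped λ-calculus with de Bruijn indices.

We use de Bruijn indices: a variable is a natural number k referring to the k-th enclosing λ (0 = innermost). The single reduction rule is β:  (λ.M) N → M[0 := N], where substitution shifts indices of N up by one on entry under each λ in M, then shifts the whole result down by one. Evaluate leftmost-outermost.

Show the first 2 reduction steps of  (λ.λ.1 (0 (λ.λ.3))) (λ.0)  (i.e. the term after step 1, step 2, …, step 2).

  start: (λ.λ.1 (0 (λ.λ.3))) (λ.0)
  step 1: λ.(λ.0) (0 (λ.λ.λ.0))
  step 2: λ.0 (λ.λ.λ.0)

Answer: after 2 steps: λ.0 (λ.λ.λ.0)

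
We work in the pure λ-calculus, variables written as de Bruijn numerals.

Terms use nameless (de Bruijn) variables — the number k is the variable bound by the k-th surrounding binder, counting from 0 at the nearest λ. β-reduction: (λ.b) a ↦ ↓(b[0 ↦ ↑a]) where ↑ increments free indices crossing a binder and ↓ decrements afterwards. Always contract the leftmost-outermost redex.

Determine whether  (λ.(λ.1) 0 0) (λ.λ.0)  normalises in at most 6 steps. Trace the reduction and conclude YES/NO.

Answer: YES — reaches normal form λ.0 in 3 ≤ 6 steps

Derivation:
  start: (λ.(λ.1) 0 0) (λ.λ.0)
  step 1: (λ.λ.λ.0) (λ.λ.0) (λ.λ.0)
  step 2: (λ.λ.0) (λ.λ.0)
  step 3: λ.0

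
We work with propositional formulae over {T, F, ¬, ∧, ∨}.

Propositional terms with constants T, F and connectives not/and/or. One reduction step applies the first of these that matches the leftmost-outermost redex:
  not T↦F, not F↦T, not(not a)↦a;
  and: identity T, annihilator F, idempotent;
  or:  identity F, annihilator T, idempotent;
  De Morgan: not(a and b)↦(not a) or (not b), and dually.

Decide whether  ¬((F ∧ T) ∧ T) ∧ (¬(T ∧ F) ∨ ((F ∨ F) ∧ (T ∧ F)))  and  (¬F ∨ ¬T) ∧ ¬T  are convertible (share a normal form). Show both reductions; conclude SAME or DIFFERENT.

Term A:
  start: ¬((F ∧ T) ∧ T) ∧ (¬(T ∧ F) ∨ ((F ∨ F) ∧ (T ∧ F)))
  step 1: (¬(F ∧ T) ∨ ¬T) ∧ (¬(T ∧ F) ∨ ((F ∨ F) ∧ (T ∧ F)))
  step 2: ((¬F ∨ ¬T) ∨ ¬T) ∧ (¬(T ∧ F) ∨ ((F ∨ F) ∧ (T ∧ F)))
  step 3: ((T ∨ ¬T) ∨ ¬T) ∧ (¬(T ∧ F) ∨ ((F ∨ F) ∧ (T ∧ F)))
  step 4: (T ∨ ¬T) ∧ (¬(T ∧ F) ∨ ((F ∨ F) ∧ (T ∧ F)))
  step 5: T ∧ (¬(T ∧ F) ∨ ((F ∨ F) ∧ (T ∧ F)))
  step 6: ¬(T ∧ F) ∨ ((F ∨ F) ∧ (T ∧ F))
  step 7: (¬T ∨ ¬F) ∨ ((F ∨ F) ∧ (T ∧ F))
  step 8: (F ∨ ¬F) ∨ ((F ∨ F) ∧ (T ∧ F))
  step 9: ¬F ∨ ((F ∨ F) ∧ (T ∧ F))
  step 10: T ∨ ((F ∨ F) ∧ (T ∧ F))
  step 11: T

Term B:
  start: (¬F ∨ ¬T) ∧ ¬T
  step 1: (T ∨ ¬T) ∧ ¬T
  step 2: T ∧ ¬T
  step 3: ¬T
  step 4: F

Answer: DIFFERENT — A ⇓ T, B ⇓ F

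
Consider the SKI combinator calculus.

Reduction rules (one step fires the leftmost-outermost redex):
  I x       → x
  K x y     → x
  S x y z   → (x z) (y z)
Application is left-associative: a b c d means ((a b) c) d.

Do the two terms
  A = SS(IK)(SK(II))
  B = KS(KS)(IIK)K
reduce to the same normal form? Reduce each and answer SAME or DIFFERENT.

Answer: DIFFERENT — A ⇓ S(SKI)(K(SKI)), B ⇓ SKK

Working:
Term A:
  start: SS(IK)(SK(II))
  [1] S(SK(II))(IK(SK(II)))
  [2] S(SKI)(IK(SK(II)))
  [3] S(SKI)(K(SK(II)))
  [4] S(SKI)(K(SKI))

Term B:
  start: KS(KS)(IIK)K
  [1] S(IIK)K
  [2] S(IK)K
  [3] SKK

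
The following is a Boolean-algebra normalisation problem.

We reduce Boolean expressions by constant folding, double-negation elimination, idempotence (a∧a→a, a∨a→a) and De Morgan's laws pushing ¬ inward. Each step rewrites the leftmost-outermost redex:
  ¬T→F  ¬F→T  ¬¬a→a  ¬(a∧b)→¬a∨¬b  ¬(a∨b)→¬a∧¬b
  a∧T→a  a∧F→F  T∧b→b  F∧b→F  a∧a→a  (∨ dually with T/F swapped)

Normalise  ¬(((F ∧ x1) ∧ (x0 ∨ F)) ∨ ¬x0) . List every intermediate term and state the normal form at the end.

Answer: normal form = x0  (in 8 steps)

Reduction:
  start: ¬(((F ∧ x1) ∧ (x0 ∨ F)) ∨ ¬x0)
  [1] ¬((F ∧ x1) ∧ (x0 ∨ F)) ∧ ¬¬x0
  [2] (¬(F ∧ x1) ∨ ¬(x0 ∨ F)) ∧ ¬¬x0
  [3] ((¬F ∨ ¬x1) ∨ ¬(x0 ∨ F)) ∧ ¬¬x0
  [4] ((T ∨ ¬x1) ∨ ¬(x0 ∨ F)) ∧ ¬¬x0
  [5] (T ∨ ¬(x0 ∨ F)) ∧ ¬¬x0
  [6] T ∧ ¬¬x0
  [7] ¬¬x0
  [8] x0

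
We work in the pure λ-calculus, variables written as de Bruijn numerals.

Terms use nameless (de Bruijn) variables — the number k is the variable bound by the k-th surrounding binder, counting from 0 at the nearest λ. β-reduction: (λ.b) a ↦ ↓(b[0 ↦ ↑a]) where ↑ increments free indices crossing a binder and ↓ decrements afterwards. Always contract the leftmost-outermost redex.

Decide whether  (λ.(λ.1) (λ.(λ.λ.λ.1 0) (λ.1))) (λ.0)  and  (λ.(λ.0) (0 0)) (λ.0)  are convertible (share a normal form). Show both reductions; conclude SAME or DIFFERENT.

Answer: SAME — A ⇓ λ.0, B ⇓ λ.0

Reduction:
Term A:
  start: (λ.(λ.1) (λ.(λ.λ.λ.1 0) (λ.1))) (λ.0)
  [1] (λ.λ.0) (λ.(λ.λ.λ.1 0) (λ.1))
  [2] λ.0

Term B:
  start: (λ.(λ.0) (0 0)) (λ.0)
  [1] (λ.0) ((λ.0) (λ.0))
  [2] (λ.0) (λ.0)
  [3] λ.0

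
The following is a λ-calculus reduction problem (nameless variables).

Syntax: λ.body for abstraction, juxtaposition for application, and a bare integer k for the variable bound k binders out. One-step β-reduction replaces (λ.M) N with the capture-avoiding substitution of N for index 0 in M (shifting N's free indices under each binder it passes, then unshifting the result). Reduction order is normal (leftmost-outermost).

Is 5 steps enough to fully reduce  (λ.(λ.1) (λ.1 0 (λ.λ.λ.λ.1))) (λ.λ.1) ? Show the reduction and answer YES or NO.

Answer: YES — reaches normal form λ.λ.1 in 2 ≤ 5 steps

Reduction:
  start: (λ.(λ.1) (λ.1 0 (λ.λ.λ.λ.1))) (λ.λ.1)
  →1  (λ.λ.λ.1) (λ.(λ.λ.1) 0 (λ.λ.λ.λ.1))
  →2  λ.λ.1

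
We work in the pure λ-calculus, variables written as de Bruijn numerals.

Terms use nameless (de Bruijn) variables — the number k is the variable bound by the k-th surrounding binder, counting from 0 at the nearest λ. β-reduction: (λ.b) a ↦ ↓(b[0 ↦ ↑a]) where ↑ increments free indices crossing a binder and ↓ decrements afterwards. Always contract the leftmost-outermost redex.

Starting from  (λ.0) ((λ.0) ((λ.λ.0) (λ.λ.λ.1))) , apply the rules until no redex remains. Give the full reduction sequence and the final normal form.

  start: (λ.0) ((λ.0) ((λ.λ.0) (λ.λ.λ.1)))
  step 1: (λ.0) ((λ.λ.0) (λ.λ.λ.1))
  step 2: (λ.λ.0) (λ.λ.λ.1)
  step 3: λ.0

Answer: normal form = λ.0  (in 3 steps)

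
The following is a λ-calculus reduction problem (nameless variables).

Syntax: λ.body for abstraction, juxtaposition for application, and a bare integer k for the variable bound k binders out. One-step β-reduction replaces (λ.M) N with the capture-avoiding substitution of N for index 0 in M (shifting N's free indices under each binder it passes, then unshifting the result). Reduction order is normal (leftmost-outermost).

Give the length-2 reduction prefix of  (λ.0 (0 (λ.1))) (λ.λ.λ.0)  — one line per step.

  start: (λ.0 (0 (λ.1))) (λ.λ.λ.0)
  [1] (λ.λ.λ.0) ((λ.λ.λ.0) (λ.λ.λ.λ.0))
  [2] λ.λ.0

Answer: after 2 steps: λ.λ.0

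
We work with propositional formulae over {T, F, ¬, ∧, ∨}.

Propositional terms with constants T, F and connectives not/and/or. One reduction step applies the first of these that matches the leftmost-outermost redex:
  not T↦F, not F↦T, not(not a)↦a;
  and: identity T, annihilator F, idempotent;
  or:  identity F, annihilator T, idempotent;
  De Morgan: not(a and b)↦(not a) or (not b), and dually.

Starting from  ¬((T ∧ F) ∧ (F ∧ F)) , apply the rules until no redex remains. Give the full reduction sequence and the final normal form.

  start: ¬((T ∧ F) ∧ (F ∧ F))
  [1] ¬(T ∧ F) ∨ ¬(F ∧ F)
  [2] (¬T ∨ ¬F) ∨ ¬(F ∧ F)
  [3] (F ∨ ¬F) ∨ ¬(F ∧ F)
  [4] ¬F ∨ ¬(F ∧ F)
  [5] T ∨ ¬(F ∧ F)
  [6] T

Answer: normal form = T  (in 6 steps)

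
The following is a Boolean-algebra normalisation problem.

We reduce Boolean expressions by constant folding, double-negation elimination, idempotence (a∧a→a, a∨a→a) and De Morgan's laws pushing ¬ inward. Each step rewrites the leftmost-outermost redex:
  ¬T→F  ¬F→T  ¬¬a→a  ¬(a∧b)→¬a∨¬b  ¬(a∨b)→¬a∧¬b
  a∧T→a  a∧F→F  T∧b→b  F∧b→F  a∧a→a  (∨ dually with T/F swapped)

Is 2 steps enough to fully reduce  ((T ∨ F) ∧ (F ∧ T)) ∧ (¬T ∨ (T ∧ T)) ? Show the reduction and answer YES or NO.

  start: ((T ∨ F) ∧ (F ∧ T)) ∧ (¬T ∨ (T ∧ T))
  step 1: (T ∧ (F ∧ T)) ∧ (¬T ∨ (T ∧ T))
  step 2: (F ∧ T) ∧ (¬T ∨ (T ∧ T))

Answer: NO — after 2 steps the term is (F ∧ T) ∧ (¬T ∨ (T ∧ T)), not yet normal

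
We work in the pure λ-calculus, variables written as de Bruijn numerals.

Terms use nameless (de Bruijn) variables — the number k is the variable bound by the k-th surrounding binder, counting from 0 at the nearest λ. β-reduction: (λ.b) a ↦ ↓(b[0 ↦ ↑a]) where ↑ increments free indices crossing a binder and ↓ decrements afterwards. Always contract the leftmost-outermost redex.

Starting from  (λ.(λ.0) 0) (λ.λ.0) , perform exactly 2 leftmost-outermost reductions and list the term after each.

  start: (λ.(λ.0) 0) (λ.λ.0)
  [1] (λ.0) (λ.λ.0)
  [2] λ.λ.0

Answer: after 2 steps: λ.λ.0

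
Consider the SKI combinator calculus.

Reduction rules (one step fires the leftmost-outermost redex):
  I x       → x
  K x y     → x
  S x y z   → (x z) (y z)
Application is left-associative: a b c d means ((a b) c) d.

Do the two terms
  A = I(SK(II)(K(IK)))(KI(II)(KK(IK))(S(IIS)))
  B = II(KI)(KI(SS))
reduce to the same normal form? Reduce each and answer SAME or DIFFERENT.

Answer: DIFFERENT — A ⇓ K, B ⇓ I

Reduction:
Term A:
  start: I(SK(II)(K(IK)))(KI(II)(KK(IK))(S(IIS)))
  step 1: SK(II)(K(IK))(KI(II)(KK(IK))(S(IIS)))
  step 2: K(K(IK))(II(K(IK)))(KI(II)(KK(IK))(S(IIS)))
  step 3: K(IK)(KI(II)(KK(IK))(S(IIS)))
  step 4: IK
  step 5: K

Term B:
  start: II(KI)(KI(SS))
  step 1: I(KI)(KI(SS))
  step 2: KI(KI(SS))
  step 3: I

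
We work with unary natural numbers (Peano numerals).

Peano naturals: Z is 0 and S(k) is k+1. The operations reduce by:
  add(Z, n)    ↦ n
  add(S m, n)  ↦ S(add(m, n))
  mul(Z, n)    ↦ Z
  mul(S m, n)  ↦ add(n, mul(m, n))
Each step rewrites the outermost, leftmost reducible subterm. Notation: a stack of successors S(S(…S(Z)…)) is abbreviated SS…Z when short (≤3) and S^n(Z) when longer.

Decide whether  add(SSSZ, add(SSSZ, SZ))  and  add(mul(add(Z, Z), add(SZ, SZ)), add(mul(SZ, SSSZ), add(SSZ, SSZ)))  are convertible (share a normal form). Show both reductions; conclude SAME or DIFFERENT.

Term A:
  start: add(SSSZ, add(SSSZ, SZ))
  step 1: S(add(SSZ, add(SSSZ, SZ)))
  step 2: S(S(add(SZ, add(SSSZ, SZ))))
  step 3: S(S(S(add(Z, add(SSSZ, SZ)))))
  step 4: S(S(S(add(SSSZ, SZ))))
  step 5: S(S(S(S(add(SSZ, SZ)))))
  step 6: S(S(S(S(S(add(SZ, SZ))))))
  step 7: S(S(S(S(S(S(add(Z, SZ)))))))
  step 8: S^7(Z)

Term B:
  start: add(mul(add(Z, Z), add(SZ, SZ)), add(mul(SZ, SSSZ), add(SSZ, SSZ)))
  step 1: add(mul(Z, add(SZ, SZ)), add(mul(SZ, SSSZ), add(SSZ, SSZ)))
  step 2: add(Z, add(mul(SZ, SSSZ), add(SSZ, SSZ)))
  step 3: add(mul(SZ, SSSZ), add(SSZ, SSZ))
  step 4: add(add(SSSZ, mul(Z, SSSZ)), add(SSZ, SSZ))
  step 5: add(S(add(SSZ, mul(Z, SSSZ))), add(SSZ, SSZ))
  step 6: S(add(add(SSZ, mul(Z, SSSZ)), add(SSZ, SSZ)))
  step 7: S(add(S(add(SZ, mul(Z, SSSZ))), add(SSZ, SSZ)))
  step 8: S(S(add(add(SZ, mul(Z, SSSZ)), add(SSZ, SSZ))))
  step 9: S(S(add(S(add(Z, mul(Z, SSSZ))), add(SSZ, SSZ))))
  step 10: S(S(S(add(add(Z, mul(Z, SSSZ)), add(SSZ, SSZ)))))
  step 11: S(S(S(add(mul(Z, SSSZ), add(SSZ, SSZ)))))
  step 12: S(S(S(add(Z, add(SSZ, SSZ)))))
  step 13: S(S(S(add(SSZ, SSZ))))
  step 14: S(S(S(S(add(SZ, SSZ)))))
  step 15: S(S(S(S(S(add(Z, SSZ))))))
  step 16: S^7(Z)

Answer: SAME — A ⇓ S^7(Z), B ⇓ S^7(Z)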